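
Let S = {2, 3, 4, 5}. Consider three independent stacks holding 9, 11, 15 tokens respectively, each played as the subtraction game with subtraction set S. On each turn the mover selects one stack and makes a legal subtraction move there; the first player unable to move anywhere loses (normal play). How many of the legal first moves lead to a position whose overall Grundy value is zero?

4

All stacks use S = {2, 3, 4, 5}:
n :  0  1  2  3  4  5  6  7  8  9 10 11 12 13 14 15
G :  0  0  1  1  2  2  3  0  0  1  1  2  2  3  0  0
Stack A: G(9) = 1.
Stack B: G(11) = 2.
Stack C: G(15) = 0.
Combined Grundy value = 1 ⊕ 2 ⊕ 0 = 3.
A winning move leaves total XOR = 0, i.e. changes one component's Grundy value g to g ⊕ X where X is the current total.
Stack A: need g' = 1⊕3 = 2. Options: 9−2→G=0, 9−3→G=3, 9−4→G=2, 9−5→G=2. Hits: 2.
Stack B: need g' = 2⊕3 = 1. Options: 11−2→G=1, 11−3→G=0, 11−4→G=0, 11−5→G=3. Hits: 1.
Stack C: need g' = 0⊕3 = 3. Options: 15−2→G=3, 15−3→G=2, 15−4→G=2, 15−5→G=1. Hits: 1.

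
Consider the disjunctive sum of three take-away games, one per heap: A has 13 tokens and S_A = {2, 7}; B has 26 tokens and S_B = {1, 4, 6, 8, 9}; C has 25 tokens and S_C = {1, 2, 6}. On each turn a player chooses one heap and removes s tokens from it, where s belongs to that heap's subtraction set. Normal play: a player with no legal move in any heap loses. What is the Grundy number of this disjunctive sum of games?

3

Heap A, S = {2, 7}:
n :  0  1  2  3  4  5  6  7  8  9 10 11 12 13
G :  0  0  1  1  0  0  1  1  2  0  0  1  1  0
G_A(13) = 0.
Heap B, S = {1, 4, 6, 8, 9}:
n :  0  1  2  3  4  5  6  7  8  9 10 11 12 13 14 15 16 17 18 19 20 21 22 23 24 25 26
G :  0  1  0  1  2  0  1  0  1  2  3  2  0  1  2  3  2  0  1  0  1  2  0  1  0  1  2
G_B(26) = 2.
Heap C, S = {1, 2, 6}:
n :  0  1  2  3  4  5  6  7  8  9 10 11 12 13 14 15 16 17 18 19 20 21 22 23 24 25
G :  0  1  2  0  1  2  3  0  1  2  0  1  2  3  0  1  2  0  1  2  3  0  1  2  0  1
G_C(25) = 1.
Combined Grundy value = 0 ⊕ 2 ⊕ 1 = 3.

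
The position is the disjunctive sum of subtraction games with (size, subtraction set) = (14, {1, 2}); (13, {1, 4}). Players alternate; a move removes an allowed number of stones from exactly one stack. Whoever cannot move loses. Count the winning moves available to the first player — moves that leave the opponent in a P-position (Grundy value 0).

Stack A, S = {1, 2}:
n :  0  1  2  3  4  5  6  7  8  9 10 11 12 13 14
G :  0  1  2  0  1  2  0  1  2  0  1  2  0  1  2
G_A(14) = 2.
Stack B, S = {1, 4}:
n :  0  1  2  3  4  5  6  7  8  9 10 11 12 13
G :  0  1  0  1  2  0  1  0  1  2  0  1  0  1
G_B(13) = 1.
Combined Grundy value = 2 ⊕ 1 = 3.
A winning move leaves total XOR = 0, i.e. changes one component's Grundy value g to g ⊕ X where X is the current total.
Stack A: need g' = 2⊕3 = 1. Options: 14−1→G=1, 14−2→G=0. Hits: 1.
Stack B: need g' = 1⊕3 = 2. Options: 13−1→G=0, 13−4→G=2. Hits: 1.

2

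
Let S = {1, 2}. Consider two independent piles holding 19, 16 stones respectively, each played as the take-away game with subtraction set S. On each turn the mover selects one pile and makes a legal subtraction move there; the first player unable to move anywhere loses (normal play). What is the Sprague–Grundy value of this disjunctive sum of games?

0

All piles use S = {1, 2}:
n :  0  1  2  3  4  5  6  7  8  9 10 11 12 13 14 15 16 17 18 19
G :  0  1  2  0  1  2  0  1  2  0  1  2  0  1  2  0  1  2  0  1
Pile A: G(19) = 1.
Pile B: G(16) = 1.
Combined Grundy value = 1 ⊕ 1 = 0.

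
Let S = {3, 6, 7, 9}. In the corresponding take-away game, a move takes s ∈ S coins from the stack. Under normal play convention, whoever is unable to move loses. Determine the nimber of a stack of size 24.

0

n :  0  1  2  3  4  5  6  7  8  9 10 11 12 13 14 15 16 17 18 19 20 21 22 23 24
G :  0  0  0  1  1  1  2  2  2  3  3  3  0  0  0  1  1  1  2  2  2  3  3  3  0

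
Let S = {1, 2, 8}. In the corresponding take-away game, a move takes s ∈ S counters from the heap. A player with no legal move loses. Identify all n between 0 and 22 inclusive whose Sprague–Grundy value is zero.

0, 3, 6, 9, 12, 15, 18, 21

G(0) = 0
G(1) = mex{0} = 1
G(2) = mex{1,0} = 2
G(3) = mex{2,1} = 0
G(4) = mex{0,2} = 1
G(5) = mex{1,0} = 2
G(6) = mex{2,1} = 0
G(7) = mex{0,2} = 1
G(8) = mex{1,0,0} = 2
G(9) = mex{2,1,1} = 0
G(10) = mex{0,2,2} = 1
G(11) = mex{1,0,0} = 2
G(12) = mex{2,1,1} = 0
G(13) = mex{0,2,2} = 1
G(14) = mex{1,0,0} = 2
G(15) = mex{2,1,1} = 0
G(16) = mex{0,2,2} = 1
G(17) = mex{1,0,0} = 2
G(18) = mex{2,1,1} = 0
G(19) = mex{0,2,2} = 1
G(20) = mex{1,0,0} = 2
G(21) = mex{2,1,1} = 0
G(22) = mex{0,2,2} = 1
P-positions are exactly the n with G(n) = 0.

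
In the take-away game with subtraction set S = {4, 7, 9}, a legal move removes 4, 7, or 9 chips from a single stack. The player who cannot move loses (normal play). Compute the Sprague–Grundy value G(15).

n :  0  1  2  3  4  5  6  7  8  9 10 11 12 13 14 15
G :  0  0  0  0  1  1  1  1  2  2  2  2  3  0  0  0

0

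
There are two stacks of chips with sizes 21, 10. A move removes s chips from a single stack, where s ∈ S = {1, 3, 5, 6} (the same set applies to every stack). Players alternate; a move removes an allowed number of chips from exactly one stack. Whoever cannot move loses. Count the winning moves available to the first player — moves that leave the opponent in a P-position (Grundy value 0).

All stacks use S = {1, 3, 5, 6}:
G(0) = 0
G(1) = mex{0} = 1
G(2) = mex{1} = 0
G(3) = mex{0,0} = 1
G(4) = mex{1,1} = 0
G(5) = mex{0,0,0} = 1
G(6) = mex{1,1,1,0} = 2
G(7) = mex{2,0,0,1} = 3
G(8) = mex{3,1,1,0} = 2
G(9) = mex{2,2,0,1} = 3
G(10) = mex{3,3,1,0} = 2
G(11) = mex{2,2,2,1} = 0
G(12) = mex{0,3,3,2} = 1
G(13) = mex{1,2,2,3} = 0
G(14) = mex{0,0,3,2} = 1
G(15) = mex{1,1,2,3} = 0
G(16) = mex{0,0,0,2} = 1
G(17) = mex{1,1,1,0} = 2
G(18) = mex{2,0,0,1} = 3
G(19) = mex{3,1,1,0} = 2
G(20) = mex{2,2,0,1} = 3
G(21) = mex{3,3,1,0} = 2
Stack A: G(21) = 2.
Stack B: G(10) = 2.
Combined Grundy value = 2 ⊕ 2 = 0.
A winning move leaves total XOR = 0, i.e. changes one component's Grundy value g to g ⊕ X where X is the current total.
Stack A: target g' = 2⊕0 = 2, but every legal move changes the Grundy value (mex property), so 0 moves.
Stack B: target g' = 2⊕0 = 2, but every legal move changes the Grundy value (mex property), so 0 moves.

0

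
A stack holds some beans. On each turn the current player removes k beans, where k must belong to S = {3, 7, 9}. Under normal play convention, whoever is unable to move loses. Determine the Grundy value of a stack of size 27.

1

n :  0  1  2  3  4  5  6  7  8  9 10 11 12 13 14 15 16 17 18 19 20 21 22 23 24 25 26 27
G :  0  0  0  1  1  1  0  2  2  1  3  3  0  2  0  1  0  1  0  1  0  1  0  1  0  1  0  1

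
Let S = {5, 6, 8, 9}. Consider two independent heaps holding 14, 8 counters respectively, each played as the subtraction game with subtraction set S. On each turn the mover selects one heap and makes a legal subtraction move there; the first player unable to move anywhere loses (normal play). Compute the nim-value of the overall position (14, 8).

1

All heaps use S = {5, 6, 8, 9}:
n :  0  1  2  3  4  5  6  7  8  9 10 11 12 13 14
G :  0  0  0  0  0  1  1  1  1  1  2  2  2  2  0
Heap A: G(14) = 0.
Heap B: G(8) = 1.
Combined Grundy value = 0 ⊕ 1 = 1.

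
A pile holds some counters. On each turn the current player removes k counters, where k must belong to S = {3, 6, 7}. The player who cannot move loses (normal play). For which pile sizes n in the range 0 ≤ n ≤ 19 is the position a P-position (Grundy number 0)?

0, 1, 2, 10, 11, 12

G(0) = 0
G(1) = mex{} = 0
G(2) = mex{} = 0
G(3) = mex{0} = 1
G(4) = mex{0} = 1
G(5) = mex{0} = 1
G(6) = mex{1,0} = 2
G(7) = mex{1,0,0} = 2
G(8) = mex{1,0,0} = 2
G(9) = mex{2,1,0} = 3
G(10) = mex{2,1,1} = 0
G(11) = mex{2,1,1} = 0
G(12) = mex{3,2,1} = 0
G(13) = mex{0,2,2} = 1
G(14) = mex{0,2,2} = 1
G(15) = mex{0,3,2} = 1
G(16) = mex{1,0,3} = 2
G(17) = mex{1,0,0} = 2
G(18) = mex{1,0,0} = 2
G(19) = mex{2,1,0} = 3
P-positions are exactly the n with G(n) = 0.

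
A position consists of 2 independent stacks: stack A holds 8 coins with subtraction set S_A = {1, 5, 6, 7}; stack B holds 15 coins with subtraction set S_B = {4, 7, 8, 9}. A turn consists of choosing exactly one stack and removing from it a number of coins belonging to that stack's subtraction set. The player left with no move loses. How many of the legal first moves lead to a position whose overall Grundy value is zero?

Stack A, S = {1, 5, 6, 7}:
n : 0 1 2 3 4 5 6 7 8
G : 0 1 0 1 0 1 2 3 2
G_A(8) = 2.
Stack B, S = {4, 7, 8, 9}:
n :  0  1  2  3  4  5  6  7  8  9 10 11 12 13 14 15
G :  0  0  0  0  1  1  1  1  2  2  2  2  3  0  0  0
G_B(15) = 0.
Combined Grundy value = 2 ⊕ 0 = 2.
A winning move leaves total XOR = 0, i.e. changes one component's Grundy value g to g ⊕ X where X is the current total.
Stack A: need g' = 2⊕2 = 0. Options: 8−1→G=3, 8−5→G=1, 8−6→G=0, 8−7→G=1. Hits: 1.
Stack B: need g' = 0⊕2 = 2. Options: 15−4→G=2, 15−7→G=2, 15−8→G=1, 15−9→G=1. Hits: 2.

3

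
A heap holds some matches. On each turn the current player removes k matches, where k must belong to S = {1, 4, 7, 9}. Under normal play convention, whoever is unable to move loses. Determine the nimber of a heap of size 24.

0

n :  0  1  2  3  4  5  6  7  8  9 10 11 12 13 14 15 16 17 18 19 20 21 22 23 24
G :  0  1  0  1  2  0  1  2  0  1  0  1  2  0  1  2  0  1  0  1  2  0  1  2  0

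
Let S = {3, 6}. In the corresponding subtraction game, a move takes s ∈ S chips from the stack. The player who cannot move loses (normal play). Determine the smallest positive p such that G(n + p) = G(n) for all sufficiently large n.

9

G(0) = 0
G(1) = mex{} = 0
G(2) = mex{} = 0
G(3) = mex{0} = 1
G(4) = mex{0} = 1
G(5) = mex{0} = 1
G(6) = mex{1,0} = 2
G(7) = mex{1,0} = 2
G(8) = mex{1,0} = 2
G(9) = mex{2,1} = 0
G(10) = mex{2,1} = 0
G(11) = mex{2,1} = 0
G(12) = mex{0,2} = 1
G(13) = mex{0,2} = 1
G(14) = mex{0,2} = 1
G(15) = mex{1,0} = 2
G(16) = mex{1,0} = 2
G(17) = mex{1,0} = 2
G(18) = mex{2,1} = 0
G(19) = mex{2,1} = 0
G(n+9) = G(n) holds for n = 0,…,5 (a full window of length max(S) = 6), so the sequence is purely periodic with period 9.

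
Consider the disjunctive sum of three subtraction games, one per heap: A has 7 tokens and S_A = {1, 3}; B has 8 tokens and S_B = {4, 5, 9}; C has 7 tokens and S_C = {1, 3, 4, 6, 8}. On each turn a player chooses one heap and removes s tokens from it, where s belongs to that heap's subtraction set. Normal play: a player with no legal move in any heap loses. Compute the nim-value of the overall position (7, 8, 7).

3

Heap A, S = {1, 3}:
n : 0 1 2 3 4 5 6 7
G : 0 1 0 1 0 1 0 1
G_A(7) = 1.
Heap B, S = {4, 5, 9}:
n : 0 1 2 3 4 5 6 7 8
G : 0 0 0 0 1 1 1 1 2
G_B(8) = 2.
Heap C, S = {1, 3, 4, 6, 8}:
n : 0 1 2 3 4 5 6 7
G : 0 1 0 1 2 3 2 0
G_C(7) = 0.
Combined Grundy value = 1 ⊕ 2 ⊕ 0 = 3.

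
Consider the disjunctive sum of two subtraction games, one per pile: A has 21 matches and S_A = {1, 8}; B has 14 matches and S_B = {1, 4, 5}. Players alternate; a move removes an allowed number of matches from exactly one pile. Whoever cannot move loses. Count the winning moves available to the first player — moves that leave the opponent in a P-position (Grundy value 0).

Pile A, S = {1, 8}:
G(0) = 0
G(1) = mex{0} = 1
G(2) = mex{1} = 0
G(3) = mex{0} = 1
G(4) = mex{1} = 0
G(5) = mex{0} = 1
G(6) = mex{1} = 0
G(7) = mex{0} = 1
G(8) = mex{1,0} = 2
G(9) = mex{2,1} = 0
G(10) = mex{0,0} = 1
G(11) = mex{1,1} = 0
G(12) = mex{0,0} = 1
G(13) = mex{1,1} = 0
G(14) = mex{0,0} = 1
G(15) = mex{1,1} = 0
G(16) = mex{0,2} = 1
G(17) = mex{1,0} = 2
G(18) = mex{2,1} = 0
G(19) = mex{0,0} = 1
G(20) = mex{1,1} = 0
G(21) = mex{0,0} = 1
G_A(21) = 1.
Pile B, S = {1, 4, 5}:
n :  0  1  2  3  4  5  6  7  8  9 10 11 12 13 14
G :  0  1  0  1  2  3  2  3  0  1  0  1  2  3  2
G_B(14) = 2.
Combined Grundy value = 1 ⊕ 2 = 3.
A winning move leaves total XOR = 0, i.e. changes one component's Grundy value g to g ⊕ X where X is the current total.
Pile A: need g' = 1⊕3 = 2. Options: 21−1→G=0, 21−8→G=0. Hits: 0.
Pile B: need g' = 2⊕3 = 1. Options: 14−1→G=3, 14−4→G=0, 14−5→G=1. Hits: 1.

1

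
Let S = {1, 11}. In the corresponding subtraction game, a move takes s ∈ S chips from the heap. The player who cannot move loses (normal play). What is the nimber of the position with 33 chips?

n :  0  1  2  3  4  5  6  7  8  9 10 11 12 13 14 15 16 17 18 19 20 21 22 23 24 25 26 27 28 29 30 31 32 33
G :  0  1  0  1  0  1  0  1  0  1  0  1  0  1  0  1  0  1  0  1  0  1  0  1  0  1  0  1  0  1  0  1  0  1

1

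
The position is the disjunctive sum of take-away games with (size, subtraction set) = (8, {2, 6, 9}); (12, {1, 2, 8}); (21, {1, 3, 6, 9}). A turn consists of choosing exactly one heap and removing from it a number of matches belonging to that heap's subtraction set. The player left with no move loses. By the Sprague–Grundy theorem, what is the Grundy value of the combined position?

Heap A, S = {2, 6, 9}:
n : 0 1 2 3 4 5 6 7 8
G : 0 0 1 1 0 0 1 1 0
G_A(8) = 0.
Heap B, S = {1, 2, 8}:
G(0) = 0
G(1) = mex{0} = 1
G(2) = mex{1,0} = 2
G(3) = mex{2,1} = 0
G(4) = mex{0,2} = 1
G(5) = mex{1,0} = 2
G(6) = mex{2,1} = 0
G(7) = mex{0,2} = 1
G(8) = mex{1,0,0} = 2
G(9) = mex{2,1,1} = 0
G(10) = mex{0,2,2} = 1
G(11) = mex{1,0,0} = 2
G(12) = mex{2,1,1} = 0
G_B(12) = 0.
Heap C, S = {1, 3, 6, 9}:
n :  0  1  2  3  4  5  6  7  8  9 10 11 12 13 14 15 16 17 18 19 20 21
G :  0  1  0  1  0  1  2  3  2  3  2  3  0  1  0  1  0  1  2  3  2  3
G_C(21) = 3.
Combined Grundy value = 0 ⊕ 0 ⊕ 3 = 3.

3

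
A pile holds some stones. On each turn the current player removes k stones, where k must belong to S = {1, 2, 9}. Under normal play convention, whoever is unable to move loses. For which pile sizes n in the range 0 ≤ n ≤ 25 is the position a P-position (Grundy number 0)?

0, 3, 6, 10, 13, 16, 20, 23

n :  0  1  2  3  4  5  6  7  8  9 10 11 12 13 14 15 16 17 18 19 20 21 22 23 24 25
G :  0  1  2  0  1  2  0  1  2  3  0  1  2  0  1  2  0  1  2  3  0  1  2  0  1  2
P-positions are exactly the n with G(n) = 0.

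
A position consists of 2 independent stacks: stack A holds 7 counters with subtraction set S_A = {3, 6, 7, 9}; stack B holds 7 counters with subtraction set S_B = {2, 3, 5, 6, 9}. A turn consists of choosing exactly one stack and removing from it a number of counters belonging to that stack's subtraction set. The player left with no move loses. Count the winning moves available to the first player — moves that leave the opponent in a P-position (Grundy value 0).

2

Stack A, S = {3, 6, 7, 9}:
G(0) = 0
G(1) = mex{} = 0
G(2) = mex{} = 0
G(3) = mex{0} = 1
G(4) = mex{0} = 1
G(5) = mex{0} = 1
G(6) = mex{1,0} = 2
G(7) = mex{1,0,0} = 2
G_A(7) = 2.
Stack B, S = {2, 3, 5, 6, 9}:
G(0) = 0
G(1) = mex{} = 0
G(2) = mex{0} = 1
G(3) = mex{0,0} = 1
G(4) = mex{1,0} = 2
G(5) = mex{1,1,0} = 2
G(6) = mex{2,1,0,0} = 3
G(7) = mex{2,2,1,0} = 3
G_B(7) = 3.
Combined Grundy value = 2 ⊕ 3 = 1.
A winning move leaves total XOR = 0, i.e. changes one component's Grundy value g to g ⊕ X where X is the current total.
Stack A: need g' = 2⊕1 = 3. Options: 7−3→G=1, 7−6→G=0, 7−7→G=0. Hits: 0.
Stack B: need g' = 3⊕1 = 2. Options: 7−2→G=2, 7−3→G=2, 7−5→G=1, 7−6→G=0. Hits: 2.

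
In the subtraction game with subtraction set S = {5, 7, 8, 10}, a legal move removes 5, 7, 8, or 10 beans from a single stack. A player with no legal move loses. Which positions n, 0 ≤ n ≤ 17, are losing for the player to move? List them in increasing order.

0, 1, 2, 3, 4, 15, 16, 17

n :  0  1  2  3  4  5  6  7  8  9 10 11 12 13 14 15 16 17
G :  0  0  0  0  0  1  1  1  1  1  2  2  2  2  2  0  0  0
P-positions are exactly the n with G(n) = 0.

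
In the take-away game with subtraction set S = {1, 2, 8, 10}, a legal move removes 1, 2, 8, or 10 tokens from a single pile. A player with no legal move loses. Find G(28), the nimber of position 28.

G(0) = 0
G(1) = mex{0} = 1
G(2) = mex{1,0} = 2
G(3) = mex{2,1} = 0
G(4) = mex{0,2} = 1
G(5) = mex{1,0} = 2
G(6) = mex{2,1} = 0
G(7) = mex{0,2} = 1
G(8) = mex{1,0,0} = 2
G(9) = mex{2,1,1} = 0
G(10) = mex{0,2,2,0} = 1
G(11) = mex{1,0,0,1} = 2
G(12) = mex{2,1,1,2} = 0
G(13) = mex{0,2,2,0} = 1
G(14) = mex{1,0,0,1} = 2
G(15) = mex{2,1,1,2} = 0
G(16) = mex{0,2,2,0} = 1
G(17) = mex{1,0,0,1} = 2
G(18) = mex{2,1,1,2} = 0
G(19) = mex{0,2,2,0} = 1
G(20) = mex{1,0,0,1} = 2
G(21) = mex{2,1,1,2} = 0
G(22) = mex{0,2,2,0} = 1
G(23) = mex{1,0,0,1} = 2
G(24) = mex{2,1,1,2} = 0
G(25) = mex{0,2,2,0} = 1
G(26) = mex{1,0,0,1} = 2
G(27) = mex{2,1,1,2} = 0
G(28) = mex{0,2,2,0} = 1

1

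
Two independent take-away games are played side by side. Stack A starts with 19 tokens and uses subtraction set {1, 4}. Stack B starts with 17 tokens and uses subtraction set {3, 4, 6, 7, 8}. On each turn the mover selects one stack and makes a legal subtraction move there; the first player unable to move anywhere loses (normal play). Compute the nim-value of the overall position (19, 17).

Stack A, S = {1, 4}:
G(0) = 0
G(1) = mex{0} = 1
G(2) = mex{1} = 0
G(3) = mex{0} = 1
G(4) = mex{1,0} = 2
G(5) = mex{2,1} = 0
G(6) = mex{0,0} = 1
G(7) = mex{1,1} = 0
G(8) = mex{0,2} = 1
G(9) = mex{1,0} = 2
G(10) = mex{2,1} = 0
G(11) = mex{0,0} = 1
G(12) = mex{1,1} = 0
G(13) = mex{0,2} = 1
G(14) = mex{1,0} = 2
G(15) = mex{2,1} = 0
G(16) = mex{0,0} = 1
G(17) = mex{1,1} = 0
G(18) = mex{0,2} = 1
G(19) = mex{1,0} = 2
G_A(19) = 2.
Stack B, S = {3, 4, 6, 7, 8}:
n :  0  1  2  3  4  5  6  7  8  9 10 11 12 13 14 15 16 17
G :  0  0  0  1  1  1  2  2  2  3  3  0  0  0  1  1  1  2
G_B(17) = 2.
Combined Grundy value = 2 ⊕ 2 = 0.

0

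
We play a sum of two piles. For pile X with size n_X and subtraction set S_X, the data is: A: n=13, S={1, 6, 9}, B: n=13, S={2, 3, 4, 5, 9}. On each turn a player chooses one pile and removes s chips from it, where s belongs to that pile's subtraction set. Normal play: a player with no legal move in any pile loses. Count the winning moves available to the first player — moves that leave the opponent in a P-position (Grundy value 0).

Pile A, S = {1, 6, 9}:
G(0) = 0
G(1) = mex{0} = 1
G(2) = mex{1} = 0
G(3) = mex{0} = 1
G(4) = mex{1} = 0
G(5) = mex{0} = 1
G(6) = mex{1,0} = 2
G(7) = mex{2,1} = 0
G(8) = mex{0,0} = 1
G(9) = mex{1,1,0} = 2
G(10) = mex{2,0,1} = 3
G(11) = mex{3,1,0} = 2
G(12) = mex{2,2,1} = 0
G(13) = mex{0,0,0} = 1
G_A(13) = 1.
Pile B, S = {2, 3, 4, 5, 9}:
G(0) = 0
G(1) = mex{} = 0
G(2) = mex{0} = 1
G(3) = mex{0,0} = 1
G(4) = mex{1,0,0} = 2
G(5) = mex{1,1,0,0} = 2
G(6) = mex{2,1,1,0} = 3
G(7) = mex{2,2,1,1} = 0
G(8) = mex{3,2,2,1} = 0
G(9) = mex{0,3,2,2,0} = 1
G(10) = mex{0,0,3,2,0} = 1
G(11) = mex{1,0,0,3,1} = 2
G(12) = mex{1,1,0,0,1} = 2
G(13) = mex{2,1,1,0,2} = 3
G_B(13) = 3.
Combined Grundy value = 1 ⊕ 3 = 2.
A winning move leaves total XOR = 0, i.e. changes one component's Grundy value g to g ⊕ X where X is the current total.
Pile A: need g' = 1⊕2 = 3. Options: 13−1→G=0, 13−6→G=0, 13−9→G=0. Hits: 0.
Pile B: need g' = 3⊕2 = 1. Options: 13−2→G=2, 13−3→G=1, 13−4→G=1, 13−5→G=0, 13−9→G=2. Hits: 2.

2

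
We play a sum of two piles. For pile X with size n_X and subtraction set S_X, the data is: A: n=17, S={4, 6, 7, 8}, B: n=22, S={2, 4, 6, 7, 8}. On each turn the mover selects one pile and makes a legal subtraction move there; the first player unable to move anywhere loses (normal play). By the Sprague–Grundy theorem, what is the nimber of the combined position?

0

Pile A, S = {4, 6, 7, 8}:
G(0) = 0
G(1) = mex{} = 0
G(2) = mex{} = 0
G(3) = mex{} = 0
G(4) = mex{0} = 1
G(5) = mex{0} = 1
G(6) = mex{0,0} = 1
G(7) = mex{0,0,0} = 1
G(8) = mex{1,0,0,0} = 2
G(9) = mex{1,0,0,0} = 2
G(10) = mex{1,1,0,0} = 2
G(11) = mex{1,1,1,0} = 2
G(12) = mex{2,1,1,1} = 0
G(13) = mex{2,1,1,1} = 0
G(14) = mex{2,2,1,1} = 0
G(15) = mex{2,2,2,1} = 0
G(16) = mex{0,2,2,2} = 1
G(17) = mex{0,2,2,2} = 1
G_A(17) = 1.
Pile B, S = {2, 4, 6, 7, 8}:
n :  0  1  2  3  4  5  6  7  8  9 10 11 12 13 14 15 16 17 18 19 20 21 22
G :  0  0  1  1  2  2  3  3  4  4  0  0  1  1  2  2  3  3  4  4  0  0  1
G_B(22) = 1.
Combined Grundy value = 1 ⊕ 1 = 0.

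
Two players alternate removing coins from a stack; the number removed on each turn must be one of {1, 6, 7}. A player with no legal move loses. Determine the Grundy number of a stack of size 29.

1

G(0) = 0
G(1) = mex{0} = 1
G(2) = mex{1} = 0
G(3) = mex{0} = 1
G(4) = mex{1} = 0
G(5) = mex{0} = 1
G(6) = mex{1,0} = 2
G(7) = mex{2,1,0} = 3
G(8) = mex{3,0,1} = 2
G(9) = mex{2,1,0} = 3
G(10) = mex{3,0,1} = 2
G(11) = mex{2,1,0} = 3
G(12) = mex{3,2,1} = 0
G(13) = mex{0,3,2} = 1
G(14) = mex{1,2,3} = 0
G(15) = mex{0,3,2} = 1
G(16) = mex{1,2,3} = 0
G(17) = mex{0,3,2} = 1
G(18) = mex{1,0,3} = 2
G(19) = mex{2,1,0} = 3
G(20) = mex{3,0,1} = 2
G(21) = mex{2,1,0} = 3
G(22) = mex{3,0,1} = 2
G(23) = mex{2,1,0} = 3
G(24) = mex{3,2,1} = 0
G(25) = mex{0,3,2} = 1
G(26) = mex{1,2,3} = 0
G(27) = mex{0,3,2} = 1
G(28) = mex{1,2,3} = 0
G(29) = mex{0,3,2} = 1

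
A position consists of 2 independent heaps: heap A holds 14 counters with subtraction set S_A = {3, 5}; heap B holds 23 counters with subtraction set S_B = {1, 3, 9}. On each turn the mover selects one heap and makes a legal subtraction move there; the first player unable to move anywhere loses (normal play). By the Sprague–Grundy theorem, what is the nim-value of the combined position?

3

Heap A, S = {3, 5}:
n :  0  1  2  3  4  5  6  7  8  9 10 11 12 13 14
G :  0  0  0  1  1  1  2  2  0  0  0  1  1  1  2
G_A(14) = 2.
Heap B, S = {1, 3, 9}:
G(0) = 0
G(1) = mex{0} = 1
G(2) = mex{1} = 0
G(3) = mex{0,0} = 1
G(4) = mex{1,1} = 0
G(5) = mex{0,0} = 1
G(6) = mex{1,1} = 0
G(7) = mex{0,0} = 1
G(8) = mex{1,1} = 0
G(9) = mex{0,0,0} = 1
G(10) = mex{1,1,1} = 0
G(11) = mex{0,0,0} = 1
G(12) = mex{1,1,1} = 0
G(13) = mex{0,0,0} = 1
G(14) = mex{1,1,1} = 0
G(15) = mex{0,0,0} = 1
G(16) = mex{1,1,1} = 0
G(17) = mex{0,0,0} = 1
G(18) = mex{1,1,1} = 0
G(19) = mex{0,0,0} = 1
G(20) = mex{1,1,1} = 0
G(21) = mex{0,0,0} = 1
G(22) = mex{1,1,1} = 0
G(23) = mex{0,0,0} = 1
G_B(23) = 1.
Combined Grundy value = 2 ⊕ 1 = 3.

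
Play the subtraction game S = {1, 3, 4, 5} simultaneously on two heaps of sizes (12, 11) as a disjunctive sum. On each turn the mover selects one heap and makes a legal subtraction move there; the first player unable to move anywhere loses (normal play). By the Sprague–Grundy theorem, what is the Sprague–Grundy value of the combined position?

3

All heaps use S = {1, 3, 4, 5}:
n :  0  1  2  3  4  5  6  7  8  9 10 11 12
G :  0  1  0  1  2  3  2  3  0  1  0  1  2
Heap A: G(12) = 2.
Heap B: G(11) = 1.
Combined Grundy value = 2 ⊕ 1 = 3.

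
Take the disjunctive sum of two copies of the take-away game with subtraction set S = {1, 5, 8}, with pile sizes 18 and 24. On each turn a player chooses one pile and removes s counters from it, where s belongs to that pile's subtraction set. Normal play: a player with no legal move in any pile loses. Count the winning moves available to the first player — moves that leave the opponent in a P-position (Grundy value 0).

1

All piles use S = {1, 5, 8}:
n :  0  1  2  3  4  5  6  7  8  9 10 11 12 13 14 15 16 17 18 19 20 21 22 23 24
G :  0  1  0  1  0  1  0  1  2  3  2  3  2  0  1  0  1  0  1  0  1  2  3  2  3
Pile A: G(18) = 1.
Pile B: G(24) = 3.
Combined Grundy value = 1 ⊕ 3 = 2.
A winning move leaves total XOR = 0, i.e. changes one component's Grundy value g to g ⊕ X where X is the current total.
Pile A: need g' = 1⊕2 = 3. Options: 18−1→G=0, 18−5→G=0, 18−8→G=2. Hits: 0.
Pile B: need g' = 3⊕2 = 1. Options: 24−1→G=2, 24−5→G=0, 24−8→G=1. Hits: 1.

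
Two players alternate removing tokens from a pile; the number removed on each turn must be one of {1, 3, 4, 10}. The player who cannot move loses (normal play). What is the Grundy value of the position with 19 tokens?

3

G(0) = 0
G(1) = mex{0} = 1
G(2) = mex{1} = 0
G(3) = mex{0,0} = 1
G(4) = mex{1,1,0} = 2
G(5) = mex{2,0,1} = 3
G(6) = mex{3,1,0} = 2
G(7) = mex{2,2,1} = 0
G(8) = mex{0,3,2} = 1
G(9) = mex{1,2,3} = 0
G(10) = mex{0,0,2,0} = 1
G(11) = mex{1,1,0,1} = 2
G(12) = mex{2,0,1,0} = 3
G(13) = mex{3,1,0,1} = 2
G(14) = mex{2,2,1,2} = 0
G(15) = mex{0,3,2,3} = 1
G(16) = mex{1,2,3,2} = 0
G(17) = mex{0,0,2,0} = 1
G(18) = mex{1,1,0,1} = 2
G(19) = mex{2,0,1,0} = 3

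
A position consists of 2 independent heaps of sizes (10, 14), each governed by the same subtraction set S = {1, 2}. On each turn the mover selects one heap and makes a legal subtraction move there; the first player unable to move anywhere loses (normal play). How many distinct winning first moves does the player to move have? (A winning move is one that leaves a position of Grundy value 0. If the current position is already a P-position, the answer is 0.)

All heaps use S = {1, 2}:
G(0) = 0
G(1) = mex{0} = 1
G(2) = mex{1,0} = 2
G(3) = mex{2,1} = 0
G(4) = mex{0,2} = 1
G(5) = mex{1,0} = 2
G(6) = mex{2,1} = 0
G(7) = mex{0,2} = 1
G(8) = mex{1,0} = 2
G(9) = mex{2,1} = 0
G(10) = mex{0,2} = 1
G(11) = mex{1,0} = 2
G(12) = mex{2,1} = 0
G(13) = mex{0,2} = 1
G(14) = mex{1,0} = 2
Heap A: G(10) = 1.
Heap B: G(14) = 2.
Combined Grundy value = 1 ⊕ 2 = 3.
A winning move leaves total XOR = 0, i.e. changes one component's Grundy value g to g ⊕ X where X is the current total.
Heap A: need g' = 1⊕3 = 2. Options: 10−1→G=0, 10−2→G=2. Hits: 1.
Heap B: need g' = 2⊕3 = 1. Options: 14−1→G=1, 14−2→G=0. Hits: 1.

2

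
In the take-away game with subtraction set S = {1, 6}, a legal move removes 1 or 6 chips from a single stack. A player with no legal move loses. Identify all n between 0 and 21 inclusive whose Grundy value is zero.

0, 2, 4, 7, 9, 11, 14, 16, 18, 21

G(0) = 0
G(1) = mex{0} = 1
G(2) = mex{1} = 0
G(3) = mex{0} = 1
G(4) = mex{1} = 0
G(5) = mex{0} = 1
G(6) = mex{1,0} = 2
G(7) = mex{2,1} = 0
G(8) = mex{0,0} = 1
G(9) = mex{1,1} = 0
G(10) = mex{0,0} = 1
G(11) = mex{1,1} = 0
G(12) = mex{0,2} = 1
G(13) = mex{1,0} = 2
G(14) = mex{2,1} = 0
G(15) = mex{0,0} = 1
G(16) = mex{1,1} = 0
G(17) = mex{0,0} = 1
G(18) = mex{1,1} = 0
G(19) = mex{0,2} = 1
G(20) = mex{1,0} = 2
G(21) = mex{2,1} = 0
P-positions are exactly the n with G(n) = 0.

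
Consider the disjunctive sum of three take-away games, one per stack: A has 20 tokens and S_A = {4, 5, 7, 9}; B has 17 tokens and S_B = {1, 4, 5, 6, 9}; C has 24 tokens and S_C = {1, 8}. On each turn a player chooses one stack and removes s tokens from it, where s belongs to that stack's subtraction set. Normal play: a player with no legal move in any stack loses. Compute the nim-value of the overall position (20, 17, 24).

Stack A, S = {4, 5, 7, 9}:
n :  0  1  2  3  4  5  6  7  8  9 10 11 12 13 14 15 16 17 18 19 20
G :  0  0  0  0  1  1  1  1  2  2  2  2  3  0  0  0  0  1  1  1  1
G_A(20) = 1.
Stack B, S = {1, 4, 5, 6, 9}:
n :  0  1  2  3  4  5  6  7  8  9 10 11 12 13 14 15 16 17
G :  0  1  0  1  2  3  2  3  4  5  0  1  0  1  2  3  2  3
G_B(17) = 3.
Stack C, S = {1, 8}:
G(0) = 0
G(1) = mex{0} = 1
G(2) = mex{1} = 0
G(3) = mex{0} = 1
G(4) = mex{1} = 0
G(5) = mex{0} = 1
G(6) = mex{1} = 0
G(7) = mex{0} = 1
G(8) = mex{1,0} = 2
G(9) = mex{2,1} = 0
G(10) = mex{0,0} = 1
G(11) = mex{1,1} = 0
G(12) = mex{0,0} = 1
G(13) = mex{1,1} = 0
G(14) = mex{0,0} = 1
G(15) = mex{1,1} = 0
G(16) = mex{0,2} = 1
G(17) = mex{1,0} = 2
G(18) = mex{2,1} = 0
G(19) = mex{0,0} = 1
G(20) = mex{1,1} = 0
G(21) = mex{0,0} = 1
G(22) = mex{1,1} = 0
G(23) = mex{0,0} = 1
G(24) = mex{1,1} = 0
G_C(24) = 0.
Combined Grundy value = 1 ⊕ 3 ⊕ 0 = 2.

2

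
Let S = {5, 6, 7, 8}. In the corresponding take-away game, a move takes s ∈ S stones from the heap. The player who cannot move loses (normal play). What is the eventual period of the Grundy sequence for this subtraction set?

13

G(0) = 0
G(1) = mex{} = 0
G(2) = mex{} = 0
G(3) = mex{} = 0
G(4) = mex{} = 0
G(5) = mex{0} = 1
G(6) = mex{0,0} = 1
G(7) = mex{0,0,0} = 1
G(8) = mex{0,0,0,0} = 1
G(9) = mex{0,0,0,0} = 1
G(10) = mex{1,0,0,0} = 2
G(11) = mex{1,1,0,0} = 2
G(12) = mex{1,1,1,0} = 2
G(13) = mex{1,1,1,1} = 0
G(14) = mex{1,1,1,1} = 0
G(15) = mex{2,1,1,1} = 0
G(16) = mex{2,2,1,1} = 0
G(17) = mex{2,2,2,1} = 0
G(18) = mex{0,2,2,2} = 1
G(19) = mex{0,0,2,2} = 1
G(20) = mex{0,0,0,2} = 1
G(21) = mex{0,0,0,0} = 1
G(22) = mex{0,0,0,0} = 1
G(23) = mex{1,0,0,0} = 2
G(24) = mex{1,1,0,0} = 2
G(25) = mex{1,1,1,0} = 2
G(26) = mex{1,1,1,1} = 0
G(27) = mex{1,1,1,1} = 0
G(n+13) = G(n) holds for n = 0,…,7 (a full window of length max(S) = 8), so the sequence is purely periodic with period 13.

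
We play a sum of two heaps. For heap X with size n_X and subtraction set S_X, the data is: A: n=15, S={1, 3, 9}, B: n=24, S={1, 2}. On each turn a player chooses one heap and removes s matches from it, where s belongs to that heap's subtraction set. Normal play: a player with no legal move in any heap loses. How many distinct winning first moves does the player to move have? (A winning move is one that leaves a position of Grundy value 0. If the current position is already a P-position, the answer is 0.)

4

Heap A, S = {1, 3, 9}:
n :  0  1  2  3  4  5  6  7  8  9 10 11 12 13 14 15
G :  0  1  0  1  0  1  0  1  0  1  0  1  0  1  0  1
G_A(15) = 1.
Heap B, S = {1, 2}:
G(0) = 0
G(1) = mex{0} = 1
G(2) = mex{1,0} = 2
G(3) = mex{2,1} = 0
G(4) = mex{0,2} = 1
G(5) = mex{1,0} = 2
G(6) = mex{2,1} = 0
G(7) = mex{0,2} = 1
G(8) = mex{1,0} = 2
G(9) = mex{2,1} = 0
G(10) = mex{0,2} = 1
G(11) = mex{1,0} = 2
G(12) = mex{2,1} = 0
G(13) = mex{0,2} = 1
G(14) = mex{1,0} = 2
G(15) = mex{2,1} = 0
G(16) = mex{0,2} = 1
G(17) = mex{1,0} = 2
G(18) = mex{2,1} = 0
G(19) = mex{0,2} = 1
G(20) = mex{1,0} = 2
G(21) = mex{2,1} = 0
G(22) = mex{0,2} = 1
G(23) = mex{1,0} = 2
G(24) = mex{2,1} = 0
G_B(24) = 0.
Combined Grundy value = 1 ⊕ 0 = 1.
A winning move leaves total XOR = 0, i.e. changes one component's Grundy value g to g ⊕ X where X is the current total.
Heap A: need g' = 1⊕1 = 0. Options: 15−1→G=0, 15−3→G=0, 15−9→G=0. Hits: 3.
Heap B: need g' = 0⊕1 = 1. Options: 24−1→G=2, 24−2→G=1. Hits: 1.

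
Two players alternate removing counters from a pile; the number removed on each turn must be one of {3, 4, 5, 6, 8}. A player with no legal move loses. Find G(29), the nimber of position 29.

2

n :  0  1  2  3  4  5  6  7  8  9 10 11 12 13 14 15 16 17 18 19 20 21 22 23 24 25 26 27 28 29
G :  0  0  0  1  1  1  2  2  2  3  3  0  0  0  1  1  1  2  2  2  3  3  0  0  0  1  1  1  2  2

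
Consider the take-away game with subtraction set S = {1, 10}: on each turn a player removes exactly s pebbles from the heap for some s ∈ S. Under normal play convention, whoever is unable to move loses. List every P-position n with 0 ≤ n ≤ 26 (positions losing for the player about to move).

0, 2, 4, 6, 8, 11, 13, 15, 17, 19, 22, 24, 26

n :  0  1  2  3  4  5  6  7  8  9 10 11 12 13 14 15 16 17 18 19 20 21 22 23 24 25 26
G :  0  1  0  1  0  1  0  1  0  1  2  0  1  0  1  0  1  0  1  0  1  2  0  1  0  1  0
P-positions are exactly the n with G(n) = 0.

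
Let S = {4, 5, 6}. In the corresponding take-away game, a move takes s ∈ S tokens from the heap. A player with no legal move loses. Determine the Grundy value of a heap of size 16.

G(0) = 0
G(1) = mex{} = 0
G(2) = mex{} = 0
G(3) = mex{} = 0
G(4) = mex{0} = 1
G(5) = mex{0,0} = 1
G(6) = mex{0,0,0} = 1
G(7) = mex{0,0,0} = 1
G(8) = mex{1,0,0} = 2
G(9) = mex{1,1,0} = 2
G(10) = mex{1,1,1} = 0
G(11) = mex{1,1,1} = 0
G(12) = mex{2,1,1} = 0
G(13) = mex{2,2,1} = 0
G(14) = mex{0,2,2} = 1
G(15) = mex{0,0,2} = 1
G(16) = mex{0,0,0} = 1

1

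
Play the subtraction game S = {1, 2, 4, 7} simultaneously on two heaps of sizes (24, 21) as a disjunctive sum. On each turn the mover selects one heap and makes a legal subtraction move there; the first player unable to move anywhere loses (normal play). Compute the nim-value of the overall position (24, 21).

All heaps use S = {1, 2, 4, 7}:
n :  0  1  2  3  4  5  6  7  8  9 10 11 12 13 14 15 16 17 18 19 20 21 22 23 24
G :  0  1  2  0  1  2  0  1  2  0  1  2  0  1  2  0  1  2  0  1  2  0  1  2  0
Heap A: G(24) = 0.
Heap B: G(21) = 0.
Combined Grundy value = 0 ⊕ 0 = 0.

0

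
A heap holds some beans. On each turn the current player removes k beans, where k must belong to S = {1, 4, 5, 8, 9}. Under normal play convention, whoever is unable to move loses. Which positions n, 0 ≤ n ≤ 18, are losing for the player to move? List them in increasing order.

0, 2, 12, 14

n :  0  1  2  3  4  5  6  7  8  9 10 11 12 13 14 15 16 17 18
G :  0  1  0  1  2  3  2  3  4  5  4  5  0  1  0  1  2  3  2
P-positions are exactly the n with G(n) = 0.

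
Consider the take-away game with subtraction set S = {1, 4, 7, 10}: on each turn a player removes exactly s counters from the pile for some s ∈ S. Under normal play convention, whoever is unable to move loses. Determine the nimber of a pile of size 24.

n :  0  1  2  3  4  5  6  7  8  9 10 11 12 13 14 15 16 17 18 19 20 21 22 23 24
G :  0  1  0  1  2  0  1  2  0  1  2  0  1  0  1  2  0  1  2  0  1  2  0  1  0

0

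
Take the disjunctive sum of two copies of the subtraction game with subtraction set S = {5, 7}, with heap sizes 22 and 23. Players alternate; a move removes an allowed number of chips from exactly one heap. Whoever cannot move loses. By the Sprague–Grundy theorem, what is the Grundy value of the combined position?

0

All heaps use S = {5, 7}:
n :  0  1  2  3  4  5  6  7  8  9 10 11 12 13 14 15 16 17 18 19 20 21 22 23
G :  0  0  0  0  0  1  1  1  1  1  2  2  0  0  0  0  0  1  1  1  1  1  2  2
Heap A: G(22) = 2.
Heap B: G(23) = 2.
Combined Grundy value = 2 ⊕ 2 = 0.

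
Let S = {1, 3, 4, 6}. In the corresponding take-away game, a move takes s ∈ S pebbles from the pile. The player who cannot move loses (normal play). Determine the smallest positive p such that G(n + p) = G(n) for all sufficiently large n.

n :  0  1  2  3  4  5  6  7  8  9 10 11 12 13 14 15
G :  0  1  0  1  2  3  2  0  1  0  1  2  3  2  0  1
G(n+7) = G(n) holds for n = 0,…,5 (a full window of length max(S) = 6), so the sequence is purely periodic with period 7.

7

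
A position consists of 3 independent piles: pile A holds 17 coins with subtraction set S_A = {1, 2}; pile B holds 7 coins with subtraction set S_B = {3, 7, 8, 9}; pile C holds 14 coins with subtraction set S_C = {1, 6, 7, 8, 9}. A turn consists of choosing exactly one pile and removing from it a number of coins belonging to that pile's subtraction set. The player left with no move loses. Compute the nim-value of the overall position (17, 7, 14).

0

Pile A, S = {1, 2}:
G(0) = 0
G(1) = mex{0} = 1
G(2) = mex{1,0} = 2
G(3) = mex{2,1} = 0
G(4) = mex{0,2} = 1
G(5) = mex{1,0} = 2
G(6) = mex{2,1} = 0
G(7) = mex{0,2} = 1
G(8) = mex{1,0} = 2
G(9) = mex{2,1} = 0
G(10) = mex{0,2} = 1
G(11) = mex{1,0} = 2
G(12) = mex{2,1} = 0
G(13) = mex{0,2} = 1
G(14) = mex{1,0} = 2
G(15) = mex{2,1} = 0
G(16) = mex{0,2} = 1
G(17) = mex{1,0} = 2
G_A(17) = 2.
Pile B, S = {3, 7, 8, 9}:
n : 0 1 2 3 4 5 6 7
G : 0 0 0 1 1 1 0 2
G_B(7) = 2.
Pile C, S = {1, 6, 7, 8, 9}:
n :  0  1  2  3  4  5  6  7  8  9 10 11 12 13 14
G :  0  1  0  1  0  1  2  3  2  3  2  3  4  5  0
G_C(14) = 0.
Combined Grundy value = 2 ⊕ 2 ⊕ 0 = 0.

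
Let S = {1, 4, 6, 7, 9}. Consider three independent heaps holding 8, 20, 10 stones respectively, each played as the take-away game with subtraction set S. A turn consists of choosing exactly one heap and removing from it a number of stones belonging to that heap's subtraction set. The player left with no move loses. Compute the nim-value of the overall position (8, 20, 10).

All heaps use S = {1, 4, 6, 7, 9}:
G(0) = 0
G(1) = mex{0} = 1
G(2) = mex{1} = 0
G(3) = mex{0} = 1
G(4) = mex{1,0} = 2
G(5) = mex{2,1} = 0
G(6) = mex{0,0,0} = 1
G(7) = mex{1,1,1,0} = 2
G(8) = mex{2,2,0,1} = 3
G(9) = mex{3,0,1,0,0} = 2
G(10) = mex{2,1,2,1,1} = 0
G(11) = mex{0,2,0,2,0} = 1
G(12) = mex{1,3,1,0,1} = 2
G(13) = mex{2,2,2,1,2} = 0
G(14) = mex{0,0,3,2,0} = 1
G(15) = mex{1,1,2,3,1} = 0
G(16) = mex{0,2,0,2,2} = 1
G(17) = mex{1,0,1,0,3} = 2
G(18) = mex{2,1,2,1,2} = 0
G(19) = mex{0,0,0,2,0} = 1
G(20) = mex{1,1,1,0,1} = 2
Heap A: G(8) = 3.
Heap B: G(20) = 2.
Heap C: G(10) = 0.
Combined Grundy value = 3 ⊕ 2 ⊕ 0 = 1.

1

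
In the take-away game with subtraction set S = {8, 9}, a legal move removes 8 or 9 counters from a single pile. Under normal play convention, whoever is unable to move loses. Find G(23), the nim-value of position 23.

0

G(0) = 0
G(1) = mex{} = 0
G(2) = mex{} = 0
G(3) = mex{} = 0
G(4) = mex{} = 0
G(5) = mex{} = 0
G(6) = mex{} = 0
G(7) = mex{} = 0
G(8) = mex{0} = 1
G(9) = mex{0,0} = 1
G(10) = mex{0,0} = 1
G(11) = mex{0,0} = 1
G(12) = mex{0,0} = 1
G(13) = mex{0,0} = 1
G(14) = mex{0,0} = 1
G(15) = mex{0,0} = 1
G(16) = mex{1,0} = 2
G(17) = mex{1,1} = 0
G(18) = mex{1,1} = 0
G(19) = mex{1,1} = 0
G(20) = mex{1,1} = 0
G(21) = mex{1,1} = 0
G(22) = mex{1,1} = 0
G(23) = mex{1,1} = 0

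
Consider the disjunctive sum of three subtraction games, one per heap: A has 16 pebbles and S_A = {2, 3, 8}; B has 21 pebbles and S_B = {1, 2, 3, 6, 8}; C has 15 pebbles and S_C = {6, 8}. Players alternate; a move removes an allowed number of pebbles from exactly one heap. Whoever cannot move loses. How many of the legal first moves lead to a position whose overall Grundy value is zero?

2

Heap A, S = {2, 3, 8}:
G(0) = 0
G(1) = mex{} = 0
G(2) = mex{0} = 1
G(3) = mex{0,0} = 1
G(4) = mex{1,0} = 2
G(5) = mex{1,1} = 0
G(6) = mex{2,1} = 0
G(7) = mex{0,2} = 1
G(8) = mex{0,0,0} = 1
G(9) = mex{1,0,0} = 2
G(10) = mex{1,1,1} = 0
G(11) = mex{2,1,1} = 0
G(12) = mex{0,2,2} = 1
G(13) = mex{0,0,0} = 1
G(14) = mex{1,0,0} = 2
G(15) = mex{1,1,1} = 0
G(16) = mex{2,1,1} = 0
G_A(16) = 0.
Heap B, S = {1, 2, 3, 6, 8}:
G(0) = 0
G(1) = mex{0} = 1
G(2) = mex{1,0} = 2
G(3) = mex{2,1,0} = 3
G(4) = mex{3,2,1} = 0
G(5) = mex{0,3,2} = 1
G(6) = mex{1,0,3,0} = 2
G(7) = mex{2,1,0,1} = 3
G(8) = mex{3,2,1,2,0} = 4
G(9) = mex{4,3,2,3,1} = 0
G(10) = mex{0,4,3,0,2} = 1
G(11) = mex{1,0,4,1,3} = 2
G(12) = mex{2,1,0,2,0} = 3
G(13) = mex{3,2,1,3,1} = 0
G(14) = mex{0,3,2,4,2} = 1
G(15) = mex{1,0,3,0,3} = 2
G(16) = mex{2,1,0,1,4} = 3
G(17) = mex{3,2,1,2,0} = 4
G(18) = mex{4,3,2,3,1} = 0
G(19) = mex{0,4,3,0,2} = 1
G(20) = mex{1,0,4,1,3} = 2
G(21) = mex{2,1,0,2,0} = 3
G_B(21) = 3.
Heap C, S = {6, 8}:
G(0) = 0
G(1) = mex{} = 0
G(2) = mex{} = 0
G(3) = mex{} = 0
G(4) = mex{} = 0
G(5) = mex{} = 0
G(6) = mex{0} = 1
G(7) = mex{0} = 1
G(8) = mex{0,0} = 1
G(9) = mex{0,0} = 1
G(10) = mex{0,0} = 1
G(11) = mex{0,0} = 1
G(12) = mex{1,0} = 2
G(13) = mex{1,0} = 2
G(14) = mex{1,1} = 0
G(15) = mex{1,1} = 0
G_C(15) = 0.
Combined Grundy value = 0 ⊕ 3 ⊕ 0 = 3.
A winning move leaves total XOR = 0, i.e. changes one component's Grundy value g to g ⊕ X where X is the current total.
Heap A: need g' = 0⊕3 = 3. Options: 16−2→G=2, 16−3→G=1, 16−8→G=1. Hits: 0.
Heap B: need g' = 3⊕3 = 0. Options: 21−1→G=2, 21−2→G=1, 21−3→G=0, 21−6→G=2, 21−8→G=0. Hits: 2.
Heap C: need g' = 0⊕3 = 3. Options: 15−6→G=1, 15−8→G=1. Hits: 0.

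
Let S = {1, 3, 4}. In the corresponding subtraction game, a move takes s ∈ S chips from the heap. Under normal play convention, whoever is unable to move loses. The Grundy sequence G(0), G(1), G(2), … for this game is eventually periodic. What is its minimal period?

G(0) = 0
G(1) = mex{0} = 1
G(2) = mex{1} = 0
G(3) = mex{0,0} = 1
G(4) = mex{1,1,0} = 2
G(5) = mex{2,0,1} = 3
G(6) = mex{3,1,0} = 2
G(7) = mex{2,2,1} = 0
G(8) = mex{0,3,2} = 1
G(9) = mex{1,2,3} = 0
G(10) = mex{0,0,2} = 1
G(11) = mex{1,1,0} = 2
G(12) = mex{2,0,1} = 3
G(13) = mex{3,1,0} = 2
G(14) = mex{2,2,1} = 0
G(15) = mex{0,3,2} = 1
G(n+7) = G(n) holds for n = 0,…,3 (a full window of length max(S) = 4), so the sequence is purely periodic with period 7.

7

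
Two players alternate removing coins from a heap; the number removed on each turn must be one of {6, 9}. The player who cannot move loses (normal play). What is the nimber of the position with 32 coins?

n :  0  1  2  3  4  5  6  7  8  9 10 11 12 13 14 15 16 17 18 19 20 21 22 23 24 25 26 27 28 29 30 31 32
G :  0  0  0  0  0  0  1  1  1  1  1  1  2  2  2  0  0  0  0  0  0  1  1  1  1  1  1  2  2  2  0  0  0

0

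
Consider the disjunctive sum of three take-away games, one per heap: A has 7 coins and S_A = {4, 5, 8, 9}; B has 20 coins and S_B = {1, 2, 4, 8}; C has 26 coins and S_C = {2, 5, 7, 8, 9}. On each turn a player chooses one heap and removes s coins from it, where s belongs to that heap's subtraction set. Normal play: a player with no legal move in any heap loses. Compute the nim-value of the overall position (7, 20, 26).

7

Heap A, S = {4, 5, 8, 9}:
n : 0 1 2 3 4 5 6 7
G : 0 0 0 0 1 1 1 1
G_A(7) = 1.
Heap B, S = {1, 2, 4, 8}:
G(0) = 0
G(1) = mex{0} = 1
G(2) = mex{1,0} = 2
G(3) = mex{2,1} = 0
G(4) = mex{0,2,0} = 1
G(5) = mex{1,0,1} = 2
G(6) = mex{2,1,2} = 0
G(7) = mex{0,2,0} = 1
G(8) = mex{1,0,1,0} = 2
G(9) = mex{2,1,2,1} = 0
G(10) = mex{0,2,0,2} = 1
G(11) = mex{1,0,1,0} = 2
G(12) = mex{2,1,2,1} = 0
G(13) = mex{0,2,0,2} = 1
G(14) = mex{1,0,1,0} = 2
G(15) = mex{2,1,2,1} = 0
G(16) = mex{0,2,0,2} = 1
G(17) = mex{1,0,1,0} = 2
G(18) = mex{2,1,2,1} = 0
G(19) = mex{0,2,0,2} = 1
G(20) = mex{1,0,1,0} = 2
G_B(20) = 2.
Heap C, S = {2, 5, 7, 8, 9}:
n :  0  1  2  3  4  5  6  7  8  9 10 11 12 13 14 15 16 17 18 19 20 21 22 23 24 25 26
G :  0  0  1  1  0  2  1  3  2  2  3  3  4  4  0  0  1  1  0  2  1  3  2  2  3  3  4
G_C(26) = 4.
Combined Grundy value = 1 ⊕ 2 ⊕ 4 = 7.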